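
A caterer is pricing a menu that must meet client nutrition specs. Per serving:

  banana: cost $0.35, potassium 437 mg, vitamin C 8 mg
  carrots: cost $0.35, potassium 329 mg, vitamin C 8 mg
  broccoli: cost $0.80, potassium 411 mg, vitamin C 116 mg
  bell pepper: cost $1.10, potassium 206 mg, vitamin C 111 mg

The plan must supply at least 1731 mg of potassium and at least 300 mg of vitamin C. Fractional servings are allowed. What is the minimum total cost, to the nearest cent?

$2.55

For a min-cost LP with two ≥-constraints, a basic feasible solution has at most two positive variables.
banana only: max(1731/437, 300/8) = 37.5 servings → $13.12.
carrots only: max(1731/329, 300/8) = 37.5 servings → $13.12.
broccoli only: max(1731/411, 300/116) = 4.212 servings → $3.37.
bell pepper only: max(1731/206, 300/111) = 8.403 servings → $9.24.
banana + carrots: intersection lies outside the first quadrant.
banana + broccoli with both tight: 1.635 servings and 2.473 servings → $2.55.
banana + bell pepper with both tight: 2.782 servings and 2.502 servings → $3.73.
carrots + broccoli with both tight: 2.222 servings and 2.433 servings → $2.72.
carrots + bell pepper with both tight: 3.738 servings and 2.433 servings → $3.98.
broccoli + bell pepper with both targets exact would need a negative amount; discard.
The minimum over all feasible corners is $2.55.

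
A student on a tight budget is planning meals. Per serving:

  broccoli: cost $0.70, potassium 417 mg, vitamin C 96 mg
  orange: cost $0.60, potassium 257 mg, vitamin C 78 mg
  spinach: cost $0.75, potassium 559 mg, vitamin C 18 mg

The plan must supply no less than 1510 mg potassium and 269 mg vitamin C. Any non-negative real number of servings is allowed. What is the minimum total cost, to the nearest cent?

The cheapest plan sits at a corner of the feasible region — with two constraints it uses at most two foods.
broccoli only: max(1510/417, 269/96) = 3.621 servings → $2.53.
orange only: max(1510/257, 269/78) = 5.875 servings → $3.53.
spinach only: max(1510/559, 269/18) = 14.94 servings → $11.21.
broccoli + orange with both targets exact would need a negative amount; discard.
broccoli + spinach with both tight: 2.669 servings and 0.7103 servings → $2.40.
orange + spinach with both tight: 3.161 servings and 1.248 servings → $2.83.
The minimum over all feasible corners is $2.40.

$2.40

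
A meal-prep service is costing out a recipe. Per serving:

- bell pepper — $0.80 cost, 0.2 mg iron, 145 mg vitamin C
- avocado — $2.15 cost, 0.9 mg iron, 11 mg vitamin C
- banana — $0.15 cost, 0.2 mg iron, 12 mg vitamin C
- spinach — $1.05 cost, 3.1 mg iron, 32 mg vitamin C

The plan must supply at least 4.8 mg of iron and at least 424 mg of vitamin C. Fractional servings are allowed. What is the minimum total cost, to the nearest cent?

$3.54

The cheapest plan sits at a corner of the feasible region — with two constraints it uses at most two foods.
bell pepper only: max(4.8/0.2, 424/145) = 24 servings → $19.20.
avocado only: max(4.8/0.9, 424/11) = 38.55 servings → $82.87.
banana only: max(4.8/0.2, 424/12) = 35.33 servings → $5.30.
spinach only: max(4.8/3.1, 424/32) = 13.25 servings → $13.91.
bell pepper + avocado with both tight: 2.563 servings and 4.764 servings → $12.29.
bell pepper + banana with both tight: 1.023 servings and 22.98 servings → $4.26.
bell pepper + spinach with both tight: 2.62 servings and 1.379 servings → $3.54.
avocado + banana: intersection lies outside the first quadrant.
avocado + spinach with both targets exact would need a negative amount; discard.
banana + spinach with both targets exact would need a negative amount; discard.
Cheapest feasible corner: $3.54.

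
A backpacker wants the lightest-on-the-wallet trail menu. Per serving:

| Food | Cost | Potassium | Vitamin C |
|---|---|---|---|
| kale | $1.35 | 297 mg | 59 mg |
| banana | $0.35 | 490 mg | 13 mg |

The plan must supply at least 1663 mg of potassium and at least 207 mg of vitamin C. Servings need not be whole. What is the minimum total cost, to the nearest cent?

Check every corner: each single food scaled to meet both minima, and each pair solved so both constraints bind.
kale only: max(1663/297, 207/59) = 5.599 servings → $7.56.
banana only: max(1663/490, 207/13) = 15.92 servings → $5.57.
kale + banana with both tight: 3.186 servings and 1.463 servings → $4.81.
Cheapest feasible corner: $4.81.

$4.81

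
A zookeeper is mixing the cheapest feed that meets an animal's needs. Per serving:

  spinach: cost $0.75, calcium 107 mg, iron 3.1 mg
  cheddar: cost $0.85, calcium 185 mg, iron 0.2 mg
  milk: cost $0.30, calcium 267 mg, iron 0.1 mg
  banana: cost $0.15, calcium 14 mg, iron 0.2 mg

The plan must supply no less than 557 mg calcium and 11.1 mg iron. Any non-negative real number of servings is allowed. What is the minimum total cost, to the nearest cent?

$2.87

Two binding constraints pin down two serving amounts, so the optimal mix uses at most two foods. The candidates are each food alone (scaled to the tighter of calcium/iron) and each pair with both constraints tight.
spinach only: max(557/107, 11.1/3.1) = 5.206 servings → $3.90.
cheddar only: max(557/185, 11.1/0.2) = 55.5 servings → $47.17.
milk only: max(557/267, 11.1/0.1) = 111 servings → $33.30.
banana only: max(557/14, 11.1/0.2) = 55.5 servings → $8.32.
spinach + cheddar with both tight: 3.518 servings and 0.9763 servings → $3.47.
spinach + milk with both tight: 3.559 servings and 0.6597 servings → $2.87.
spinach + banana with both tight: 2 servings and 24.5 servings → $5.17.
cheddar + milk with both targets exact would need a negative amount; discard.
cheddar + banana: intersection lies outside the first quadrant.
milk + banana: the both-tight solution has a negative serving — not a feasible corner.
So the least-cost plan costs $2.87.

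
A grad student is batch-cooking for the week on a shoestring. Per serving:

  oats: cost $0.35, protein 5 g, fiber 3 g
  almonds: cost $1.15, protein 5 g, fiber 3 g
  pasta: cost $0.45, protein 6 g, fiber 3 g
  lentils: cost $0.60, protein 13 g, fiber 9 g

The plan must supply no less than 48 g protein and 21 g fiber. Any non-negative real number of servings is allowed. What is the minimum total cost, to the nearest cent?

This is a tiny linear program; its minimum lies at a vertex of the feasible set. List the vertices and price them.
oats only: max(48/5, 21/3) = 9.6 servings → $3.36.
almonds only: max(48/5, 21/3) = 9.6 servings → $11.04.
pasta only: max(48/6, 21/3) = 8 servings → $3.60.
lentils only: max(48/13, 21/9) = 3.692 servings → $2.22.
oats + almonds (both tight): parallel constraints — no distinct corner.
oats + pasta: the both-tight solution has a negative serving — not a feasible corner.
oats + lentils with both targets exact would need a negative amount; discard.
almonds + pasta with both targets exact would need a negative amount; discard.
almonds + lentils: intersection lies outside the first quadrant.
pasta + lentils: the both-tight solution has a negative serving — not a feasible corner.
Cheapest feasible corner: $2.22.

$2.22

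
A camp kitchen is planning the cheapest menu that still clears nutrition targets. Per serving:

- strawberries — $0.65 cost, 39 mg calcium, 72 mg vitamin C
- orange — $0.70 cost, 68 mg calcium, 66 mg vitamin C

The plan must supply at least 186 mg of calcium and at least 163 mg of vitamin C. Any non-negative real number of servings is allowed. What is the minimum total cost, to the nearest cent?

A basic optimal solution has at most two foods positive. Try each food alone and each pair with both targets met exactly.
strawberries only: max(186/39, 163/72) = 4.769 servings → $3.10.
orange only: max(186/68, 163/66) = 2.735 servings → $1.91.
strawberries + orange: the both-tight solution has a negative serving — not a feasible corner.
So the least-cost plan costs $1.91.

$1.91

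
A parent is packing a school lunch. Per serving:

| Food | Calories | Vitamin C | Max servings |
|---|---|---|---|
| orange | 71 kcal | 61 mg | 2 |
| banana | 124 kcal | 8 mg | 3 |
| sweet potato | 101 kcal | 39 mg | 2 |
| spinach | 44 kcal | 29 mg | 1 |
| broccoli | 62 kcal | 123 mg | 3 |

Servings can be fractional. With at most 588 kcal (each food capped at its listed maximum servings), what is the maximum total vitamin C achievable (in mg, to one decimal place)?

598.9 mg

Vitamin C per kcal: broccoli 1.984, orange 0.8592, spinach 0.6591, sweet potato 0.3861, banana 0.06452.
Take 3 servings of broccoli: uses 186 kcal, +369.0 mg vitamin C (running total 369.0 mg).
Take 2 servings of orange: uses 142 kcal, +122.0 mg vitamin C (running total 491.0 mg).
Take 1 serving of spinach: uses 44 kcal, +29.0 mg vitamin C (running total 520.0 mg).
Take 2 servings of sweet potato: uses 202 kcal, +78.0 mg vitamin C (running total 598.0 mg).
Take 0.1129 servings of banana: uses 14 kcal, +0.9 mg vitamin C (running total 598.9 mg).
Greedy by best ratio exhausts the calories allowance optimally: 598.9 mg.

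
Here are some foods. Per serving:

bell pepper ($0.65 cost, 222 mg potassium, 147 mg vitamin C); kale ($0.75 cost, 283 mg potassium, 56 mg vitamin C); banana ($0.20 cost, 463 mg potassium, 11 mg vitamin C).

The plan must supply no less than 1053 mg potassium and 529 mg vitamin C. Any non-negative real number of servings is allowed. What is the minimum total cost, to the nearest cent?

An LP optimum is at a vertex; with two nutrient constraints at most two foods are used. Check each candidate.
bell pepper only: max(1053/222, 529/147) = 4.743 servings → $3.08.
kale only: max(1053/283, 529/56) = 9.446 servings → $7.08.
banana only: max(1053/463, 529/11) = 48.09 servings → $9.62.
bell pepper + kale with both tight: 3.111 servings and 1.281 servings → $2.98.
bell pepper + banana with both tight: 3.556 servings and 0.5692 servings → $2.43.
kale + banana with both targets exact would need a negative amount; discard.
Cheapest feasible corner: $2.43.

$2.43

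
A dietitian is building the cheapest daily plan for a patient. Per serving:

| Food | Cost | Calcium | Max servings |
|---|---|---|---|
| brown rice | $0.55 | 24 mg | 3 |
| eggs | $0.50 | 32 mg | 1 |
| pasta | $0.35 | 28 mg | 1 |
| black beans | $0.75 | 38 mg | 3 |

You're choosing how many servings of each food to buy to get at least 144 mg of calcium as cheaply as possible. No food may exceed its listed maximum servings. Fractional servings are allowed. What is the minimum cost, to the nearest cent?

Cost per mg of calcium: pasta $0.0125, eggs $0.0156, black beans $0.0197, brown rice $0.0229.
Take 1 serving of pasta: +28.0 mg calcium for $0.35 (total $0.35, still need 116.0 mg).
Take 1 serving of eggs: +32.0 mg calcium for $0.50 (total $0.85, still need 84.0 mg).
Take 2.211 servings of black beans: +84.0 mg calcium for $1.66 (total $2.51, still need 0.0 mg).
Filling from the cheapest source first is optimal under one linear minimum: $2.51.

$2.51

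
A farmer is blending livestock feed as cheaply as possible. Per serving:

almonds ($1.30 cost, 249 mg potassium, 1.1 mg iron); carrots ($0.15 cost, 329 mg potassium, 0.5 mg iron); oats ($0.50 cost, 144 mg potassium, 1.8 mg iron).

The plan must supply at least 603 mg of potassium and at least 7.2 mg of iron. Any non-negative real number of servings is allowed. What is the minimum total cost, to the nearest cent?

$2.00

almonds only: max(603/249, 7.2/1.1) = 6.545 servings → $8.51.
carrots only: max(603/329, 7.2/0.5) = 14.4 servings → $2.16.
oats only: max(603/144, 7.2/1.8) = 4.188 servings → $2.09.
almonds + carrots: the both-tight solution has a negative serving — not a feasible corner.
almonds + oats with both tight: 0.1677 servings and 3.898 servings → $2.17.
carrots + oats with both tight: 0.09343 servings and 3.974 servings → $2.00.
The minimum over all feasible corners is $2.00.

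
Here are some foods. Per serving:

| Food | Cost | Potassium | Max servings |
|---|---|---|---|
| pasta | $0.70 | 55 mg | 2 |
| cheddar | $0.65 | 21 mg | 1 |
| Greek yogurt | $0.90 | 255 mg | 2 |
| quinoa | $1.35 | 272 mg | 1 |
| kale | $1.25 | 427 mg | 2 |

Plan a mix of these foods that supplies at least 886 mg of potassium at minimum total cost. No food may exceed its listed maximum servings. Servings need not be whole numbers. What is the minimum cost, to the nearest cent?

$2.61

Cost per mg of potassium: kale $0.0029, Greek yogurt $0.0035, quinoa $0.0050, pasta $0.0127, cheddar $0.0310.
Take 2 servings of kale: +854.0 mg potassium for $2.50 (total $2.50, still need 32.0 mg).
Take 0.1255 servings of Greek yogurt: +32.0 mg potassium for $0.11 (total $2.61, still need 0.0 mg).
Filling from the cheapest source first is optimal under one linear minimum: $2.61.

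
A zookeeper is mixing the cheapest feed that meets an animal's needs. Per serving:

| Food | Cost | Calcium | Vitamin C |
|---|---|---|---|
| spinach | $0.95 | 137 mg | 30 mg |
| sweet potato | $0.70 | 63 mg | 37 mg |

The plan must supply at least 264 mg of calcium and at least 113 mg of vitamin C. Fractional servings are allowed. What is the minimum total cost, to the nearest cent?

A basic optimal solution has at most two foods positive. Try each food alone and each pair with both targets met exactly.
spinach only: max(264/137, 113/30) = 3.767 servings → $3.58.
sweet potato only: max(264/63, 113/37) = 4.19 servings → $2.93.
spinach + sweet potato with both tight: 0.8333 servings and 2.378 servings → $2.46.
Cheapest feasible corner: $2.46.

$2.46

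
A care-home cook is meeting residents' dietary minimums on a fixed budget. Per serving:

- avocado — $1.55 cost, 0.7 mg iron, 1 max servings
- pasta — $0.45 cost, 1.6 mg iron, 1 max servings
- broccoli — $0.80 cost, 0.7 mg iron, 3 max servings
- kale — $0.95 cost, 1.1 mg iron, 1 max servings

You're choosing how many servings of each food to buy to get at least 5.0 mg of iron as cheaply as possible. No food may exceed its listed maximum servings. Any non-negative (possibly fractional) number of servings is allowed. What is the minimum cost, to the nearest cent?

Cost per mg of iron: pasta $0.2812, kale $0.8636, broccoli $1.1429, avocado $2.2143.
Take 1 serving of pasta: +1.6 mg iron for $0.45 (total $0.45, still need 3.4 mg).
Take 1 serving of kale: +1.1 mg iron for $0.95 (total $1.40, still need 2.3 mg).
Take 3 servings of broccoli: +2.1 mg iron for $2.40 (total $3.80, still need 0.2 mg).
Take 0.2857 servings of avocado: +0.2 mg iron for $0.44 (total $4.24, still need 0.0 mg).
Greedy by cheapest-per-mg is optimal for a single linear constraint, so the minimum cost is $4.24.

$4.24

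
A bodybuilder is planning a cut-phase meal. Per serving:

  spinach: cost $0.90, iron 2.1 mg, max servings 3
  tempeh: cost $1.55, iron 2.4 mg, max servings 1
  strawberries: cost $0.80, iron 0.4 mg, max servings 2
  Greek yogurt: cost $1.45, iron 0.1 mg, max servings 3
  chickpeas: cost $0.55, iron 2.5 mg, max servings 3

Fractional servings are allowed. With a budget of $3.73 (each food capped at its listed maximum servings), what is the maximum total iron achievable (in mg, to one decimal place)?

Iron per dollar: chickpeas 4.545, spinach 2.333, tempeh 1.548, strawberries 0.5, Greek yogurt 0.06897.
Take 3 servings of chickpeas: spends $1.65, +7.5 mg iron (running total 7.5 mg).
Take 2.311 servings of spinach: spends $2.08, +4.9 mg iron (running total 12.4 mg).
Greedy by best ratio exhausts the cost allowance optimally: 12.4 mg.

12.4 mg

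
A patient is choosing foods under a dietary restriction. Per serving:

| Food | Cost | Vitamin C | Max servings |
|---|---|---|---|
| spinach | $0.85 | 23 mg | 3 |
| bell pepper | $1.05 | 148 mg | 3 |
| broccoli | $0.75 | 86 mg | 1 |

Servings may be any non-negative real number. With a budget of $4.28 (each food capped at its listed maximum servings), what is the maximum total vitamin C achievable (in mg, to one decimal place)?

Vitamin C per dollar: bell pepper 141, broccoli 114.7, spinach 27.06.
Take 3 servings of bell pepper: spends $3.15, +444.0 mg vitamin C (running total 444.0 mg).
Take 1 serving of broccoli: spends $0.75, +86.0 mg vitamin C (running total 530.0 mg).
Take 0.4471 servings of spinach: spends $0.38, +10.3 mg vitamin C (running total 540.3 mg).
Greedy by best ratio exhausts the cost allowance optimally: 540.3 mg.

540.3 mg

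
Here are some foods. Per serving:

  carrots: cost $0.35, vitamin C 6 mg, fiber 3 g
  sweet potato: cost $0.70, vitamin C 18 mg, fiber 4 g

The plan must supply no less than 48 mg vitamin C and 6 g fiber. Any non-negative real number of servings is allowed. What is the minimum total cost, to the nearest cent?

$1.87

A basic optimal solution has at most two foods positive. Try each food alone and each pair with both targets met exactly.
carrots only: max(48/6, 6/3) = 8 servings → $2.80.
sweet potato only: max(48/18, 6/4) = 2.667 servings → $1.87.
carrots + sweet potato: intersection lies outside the first quadrant.
Cheapest feasible corner: $1.87.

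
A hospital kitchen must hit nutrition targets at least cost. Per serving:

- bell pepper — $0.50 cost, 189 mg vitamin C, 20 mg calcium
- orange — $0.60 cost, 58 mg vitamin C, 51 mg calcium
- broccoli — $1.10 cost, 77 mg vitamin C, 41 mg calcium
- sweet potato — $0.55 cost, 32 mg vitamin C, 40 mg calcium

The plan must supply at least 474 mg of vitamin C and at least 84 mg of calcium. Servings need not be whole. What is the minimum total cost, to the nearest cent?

With two linear requirements the optimum uses one or two foods; enumerate the corners.
bell pepper only: max(474/189, 84/20) = 4.2 servings → $2.10.
orange only: max(474/58, 84/51) = 8.172 servings → $4.90.
broccoli only: max(474/77, 84/41) = 6.156 servings → $6.77.
sweet potato only: max(474/32, 84/40) = 14.81 servings → $8.15.
bell pepper + orange with both tight: 2.276 servings and 0.7543 servings → $1.59.
bell pepper + broccoli with both tight: 2.088 servings and 1.03 servings → $2.18.
bell pepper + sweet potato with both tight: 2.351 servings and 0.9243 servings → $1.68.
orange + broccoli with both targets exact would need a negative amount; discard.
orange + sweet potato: the both-tight solution has a negative serving — not a feasible corner.
broccoli + sweet potato with both targets exact would need a negative amount; discard.
The minimum over all feasible corners is $1.59.

$1.59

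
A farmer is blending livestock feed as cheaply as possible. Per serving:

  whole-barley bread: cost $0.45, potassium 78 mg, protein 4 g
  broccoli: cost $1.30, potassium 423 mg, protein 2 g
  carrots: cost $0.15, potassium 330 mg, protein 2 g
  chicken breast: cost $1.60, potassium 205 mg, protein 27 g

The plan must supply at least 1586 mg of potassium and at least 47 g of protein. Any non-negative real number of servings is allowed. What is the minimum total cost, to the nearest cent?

This is a tiny linear program; its minimum lies at a vertex of the feasible set. List the vertices and price them.
whole-barley bread only: max(1586/78, 47/4) = 20.33 servings → $9.15.
broccoli only: max(1586/423, 47/2) = 23.5 servings → $30.55.
carrots only: max(1586/330, 47/2) = 23.5 servings → $3.52.
chicken breast only: max(1586/205, 47/27) = 7.737 servings → $12.38.
whole-barley bread + broccoli with both tight: 10.88 servings and 1.743 servings → $7.16.
whole-barley bread + carrots with both tight: 10.6 servings and 2.301 servings → $5.11.
whole-barley bread + chicken breast with both targets exact would need a negative amount; discard.
broccoli + carrots: the both-tight solution has a negative serving — not a feasible corner.
broccoli + chicken breast with both tight: 3.014 servings and 1.517 servings → $6.35.
carrots + chicken breast with both tight: 3.904 servings and 1.452 servings → $2.91.
So the least-cost plan costs $2.91.

$2.91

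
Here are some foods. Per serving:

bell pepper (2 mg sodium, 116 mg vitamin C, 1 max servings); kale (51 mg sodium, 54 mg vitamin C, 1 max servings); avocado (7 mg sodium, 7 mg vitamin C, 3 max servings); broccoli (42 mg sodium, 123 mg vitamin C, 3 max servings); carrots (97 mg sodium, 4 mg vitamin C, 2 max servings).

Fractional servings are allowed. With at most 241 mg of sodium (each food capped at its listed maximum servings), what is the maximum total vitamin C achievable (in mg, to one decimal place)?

Vitamin C per mg sodium: bell pepper 58, broccoli 2.929, kale 1.059, avocado 1, carrots 0.04124.
Take 1 serving of bell pepper: uses 2 mg sodium, +116.0 mg vitamin C (running total 116.0 mg).
Take 3 servings of broccoli: uses 126 mg sodium, +369.0 mg vitamin C (running total 485.0 mg).
Take 1 serving of kale: uses 51 mg sodium, +54.0 mg vitamin C (running total 539.0 mg).
Take 3 servings of avocado: uses 21 mg sodium, +21.0 mg vitamin C (running total 560.0 mg).
Take 0.4227 servings of carrots: uses 41 mg sodium, +1.7 mg vitamin C (running total 561.7 mg).
Filling greedily by vitamin C-per-mg sodium is optimal for one linear limit, giving 561.7 mg.

561.7 mg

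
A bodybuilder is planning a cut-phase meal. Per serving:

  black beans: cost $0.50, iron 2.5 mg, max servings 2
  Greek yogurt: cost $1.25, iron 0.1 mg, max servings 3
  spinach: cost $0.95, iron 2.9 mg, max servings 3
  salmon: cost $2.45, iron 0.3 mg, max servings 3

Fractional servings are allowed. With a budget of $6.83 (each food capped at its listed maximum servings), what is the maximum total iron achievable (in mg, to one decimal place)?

14.1 mg

Iron per dollar: black beans 5, spinach 3.053, salmon 0.1224, Greek yogurt 0.08.
Take 2 servings of black beans: spends $1.00, +5.0 mg iron (running total 5.0 mg).
Take 3 servings of spinach: spends $2.85, +8.7 mg iron (running total 13.7 mg).
Take 1.216 servings of salmon: spends $2.98, +0.4 mg iron (running total 14.1 mg).
Filling greedily by iron-per-dollar is optimal for one linear limit, giving 14.1 mg.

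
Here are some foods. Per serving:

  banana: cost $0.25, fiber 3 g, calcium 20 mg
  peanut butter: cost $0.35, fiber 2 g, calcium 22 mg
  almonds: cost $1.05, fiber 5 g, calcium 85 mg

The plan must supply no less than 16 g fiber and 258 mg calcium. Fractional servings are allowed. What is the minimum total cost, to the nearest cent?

This is a tiny linear program; its minimum lies at a vertex of the feasible set. List the vertices and price them.
banana only: max(16/3, 258/20) = 12.9 servings → $3.23.
peanut butter only: max(16/2, 258/22) = 11.73 servings → $4.10.
almonds only: max(16/5, 258/85) = 3.2 servings → $3.36.
banana + peanut butter with both targets exact would need a negative amount; discard.
banana + almonds with both tight: 0.4516 servings and 2.929 servings → $3.19.
peanut butter + almonds with both tight: 1.167 servings and 2.733 servings → $3.28.
So the least-cost plan costs $3.19.

$3.19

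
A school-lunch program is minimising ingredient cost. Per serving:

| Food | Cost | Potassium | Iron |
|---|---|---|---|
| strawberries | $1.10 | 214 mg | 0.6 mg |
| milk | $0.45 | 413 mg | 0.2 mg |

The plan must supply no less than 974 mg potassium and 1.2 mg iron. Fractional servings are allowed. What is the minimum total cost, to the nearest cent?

Two binding constraints pin down two serving amounts, so the optimal mix uses at most two foods. The candidates are each food alone (scaled to the tighter of potassium/iron) and each pair with both constraints tight.
strawberries only: max(974/214, 1.2/0.6) = 4.551 servings → $5.01.
milk only: max(974/413, 1.2/0.2) = 6 servings → $2.70.
strawberries + milk with both tight: 1.467 servings and 1.598 servings → $2.33.
The minimum over all feasible corners is $2.33.

$2.33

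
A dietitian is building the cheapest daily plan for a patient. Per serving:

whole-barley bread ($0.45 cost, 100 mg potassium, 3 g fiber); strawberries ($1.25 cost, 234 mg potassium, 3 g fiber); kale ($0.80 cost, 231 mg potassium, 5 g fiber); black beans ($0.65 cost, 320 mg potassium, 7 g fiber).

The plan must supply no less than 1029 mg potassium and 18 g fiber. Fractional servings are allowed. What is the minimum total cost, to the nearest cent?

$2.09

This is a tiny linear program; its minimum lies at a vertex of the feasible set. List the vertices and price them.
whole-barley bread only: max(1029/100, 18/3) = 10.29 servings → $4.63.
strawberries only: max(1029/234, 18/3) = 6 servings → $7.50.
kale only: max(1029/231, 18/5) = 4.455 servings → $3.56.
black beans only: max(1029/320, 18/7) = 3.216 servings → $2.09.
whole-barley bread + strawberries with both tight: 2.799 servings and 3.201 servings → $5.26.
whole-barley bread + kale with both targets exact would need a negative amount; discard.
whole-barley bread + black beans: the both-tight solution has a negative serving — not a feasible corner.
strawberries + kale with both tight: 2.069 servings and 2.358 servings → $4.47.
strawberries + black beans with both tight: 2.128 servings and 1.659 servings → $3.74.
kale + black beans: the both-tight solution has a negative serving — not a feasible corner.
Cheapest feasible corner: $2.09.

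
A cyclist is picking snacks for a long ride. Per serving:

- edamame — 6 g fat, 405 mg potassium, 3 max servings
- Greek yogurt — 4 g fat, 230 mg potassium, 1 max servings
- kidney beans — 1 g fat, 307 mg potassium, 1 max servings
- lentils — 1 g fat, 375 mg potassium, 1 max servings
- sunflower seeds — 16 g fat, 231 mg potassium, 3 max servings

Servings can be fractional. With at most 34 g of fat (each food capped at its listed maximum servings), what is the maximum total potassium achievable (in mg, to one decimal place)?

Potassium per g fat: lentils 375, kidney beans 307, edamame 67.5, Greek yogurt 57.5, sunflower seeds 14.44.
Take 1 serving of lentils: uses 1 g fat, +375.0 mg potassium (running total 375.0 mg).
Take 1 serving of kidney beans: uses 1 g fat, +307.0 mg potassium (running total 682.0 mg).
Take 3 servings of edamame: uses 18 g fat, +1215.0 mg potassium (running total 1897.0 mg).
Take 1 serving of Greek yogurt: uses 4 g fat, +230.0 mg potassium (running total 2127.0 mg).
Take 0.625 servings of sunflower seeds: uses 10 g fat, +144.4 mg potassium (running total 2271.4 mg).
Filling greedily by potassium-per-g fat is optimal for one linear limit, giving 2271.4 mg.

2271.4 mg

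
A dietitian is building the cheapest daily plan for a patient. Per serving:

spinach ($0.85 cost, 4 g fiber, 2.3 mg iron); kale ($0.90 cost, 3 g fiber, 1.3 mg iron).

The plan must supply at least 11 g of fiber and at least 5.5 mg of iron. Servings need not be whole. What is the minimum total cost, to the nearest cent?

$2.34

Check every corner: each single food scaled to meet both minima, and each pair solved so both constraints bind.
spinach only: max(11/4, 5.5/2.3) = 2.75 servings → $2.34.
kale only: max(11/3, 5.5/1.3) = 4.231 servings → $3.81.
spinach + kale with both tight: 1.294 servings and 1.941 servings → $2.85.
So the least-cost plan costs $2.34.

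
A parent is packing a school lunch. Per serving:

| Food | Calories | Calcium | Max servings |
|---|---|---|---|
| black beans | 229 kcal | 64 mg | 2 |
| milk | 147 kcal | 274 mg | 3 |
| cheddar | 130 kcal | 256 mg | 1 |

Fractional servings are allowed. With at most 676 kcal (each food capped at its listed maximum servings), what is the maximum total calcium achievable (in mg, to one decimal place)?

1107.3 mg

Calcium per kcal: cheddar 1.969, milk 1.864, black beans 0.2795.
Take 1 serving of cheddar: uses 130 kcal, +256.0 mg calcium (running total 256.0 mg).
Take 3 servings of milk: uses 441 kcal, +822.0 mg calcium (running total 1078.0 mg).
Take 0.4585 servings of black beans: uses 105 kcal, +29.3 mg calcium (running total 1107.3 mg).
Filling greedily by calcium-per-kcal is optimal for one linear limit, giving 1107.3 mg.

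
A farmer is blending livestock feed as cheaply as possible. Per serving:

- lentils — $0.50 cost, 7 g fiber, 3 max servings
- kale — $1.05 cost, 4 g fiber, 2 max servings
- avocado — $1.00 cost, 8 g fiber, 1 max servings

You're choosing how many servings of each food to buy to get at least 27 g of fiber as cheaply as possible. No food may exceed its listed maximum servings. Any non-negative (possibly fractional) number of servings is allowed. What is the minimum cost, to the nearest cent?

Cost per g of fiber: lentils $0.0714, avocado $0.1250, kale $0.2625.
Take 3 servings of lentils: +21.0 g fiber for $1.50 (total $1.50, still need 6.0 g).
Take 0.75 servings of avocado: +6.0 g fiber for $0.75 (total $2.25, still need 0.0 g).
Greedy by cheapest-per-g is optimal for a single linear constraint, so the minimum cost is $2.25.

$2.25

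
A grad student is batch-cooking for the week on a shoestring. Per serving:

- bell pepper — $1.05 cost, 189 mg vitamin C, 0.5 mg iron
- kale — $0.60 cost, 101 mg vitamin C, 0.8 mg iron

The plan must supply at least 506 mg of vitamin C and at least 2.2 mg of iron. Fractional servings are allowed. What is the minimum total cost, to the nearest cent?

Compare the cost at each extreme point of the feasible region.
bell pepper only: max(506/189, 2.2/0.5) = 4.4 servings → $4.62.
kale only: max(506/101, 2.2/0.8) = 5.01 servings → $3.01.
bell pepper + kale with both tight: 1.813 servings and 1.617 servings → $2.87.
Cheapest feasible corner: $2.87.

$2.87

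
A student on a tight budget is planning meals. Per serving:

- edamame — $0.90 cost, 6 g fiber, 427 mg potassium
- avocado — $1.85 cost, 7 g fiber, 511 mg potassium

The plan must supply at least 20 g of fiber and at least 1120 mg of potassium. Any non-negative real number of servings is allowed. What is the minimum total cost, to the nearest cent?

An LP optimum is at a vertex; with two nutrient constraints at most two foods are used. Check each candidate.
edamame only: max(20/6, 1120/427) = 3.333 servings → $3.00.
avocado only: max(20/7, 1120/511) = 2.857 servings → $5.29.
edamame + avocado with both targets exact would need a negative amount; discard.
Cheapest feasible corner: $3.00.

$3.00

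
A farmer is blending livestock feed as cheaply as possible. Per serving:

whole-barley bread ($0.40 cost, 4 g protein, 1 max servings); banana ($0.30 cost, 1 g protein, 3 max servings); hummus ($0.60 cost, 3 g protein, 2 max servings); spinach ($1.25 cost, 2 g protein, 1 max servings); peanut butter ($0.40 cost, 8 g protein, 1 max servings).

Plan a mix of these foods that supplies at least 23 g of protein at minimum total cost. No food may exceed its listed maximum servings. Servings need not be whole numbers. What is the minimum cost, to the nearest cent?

$4.15

Cost per g of protein: peanut butter $0.0500, whole-barley bread $0.1000, hummus $0.2000, banana $0.3000, spinach $0.6250.
Take 1 serving of peanut butter: +8.0 g protein for $0.40 (total $0.40, still need 15.0 g).
Take 1 serving of whole-barley bread: +4.0 g protein for $0.40 (total $0.80, still need 11.0 g).
Take 2 servings of hummus: +6.0 g protein for $1.20 (total $2.00, still need 5.0 g).
Take 3 servings of banana: +3.0 g protein for $0.90 (total $2.90, still need 2.0 g).
Take 1 serving of spinach: +2.0 g protein for $1.25 (total $4.15, still need 0.0 g).
Greedy by cheapest-per-g is optimal for a single linear constraint, so the minimum cost is $4.15.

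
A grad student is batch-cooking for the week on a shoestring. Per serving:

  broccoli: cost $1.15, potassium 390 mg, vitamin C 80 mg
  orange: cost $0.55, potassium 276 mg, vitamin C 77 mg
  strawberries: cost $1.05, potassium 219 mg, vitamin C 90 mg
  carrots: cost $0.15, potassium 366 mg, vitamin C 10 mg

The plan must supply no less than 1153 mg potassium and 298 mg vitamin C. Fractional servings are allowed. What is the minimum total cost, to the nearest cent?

$2.15

broccoli only: max(1153/390, 298/80) = 3.725 servings → $4.28.
orange only: max(1153/276, 298/77) = 4.178 servings → $2.30.
strawberries only: max(1153/219, 298/90) = 5.265 servings → $5.53.
carrots only: max(1153/366, 298/10) = 29.8 servings → $4.47.
broccoli + orange with both tight: 0.8218 servings and 3.016 servings → $2.60.
broccoli + strawberries with both tight: 2.19 servings and 1.364 servings → $3.95.
broccoli + carrots with both targets exact would need a negative amount; discard.
orange + strawberries: the both-tight solution has a negative serving — not a feasible corner.
orange + carrots with both tight: 3.837 servings and 0.257 servings → $2.15.
strawberries + carrots with both tight: 3.172 servings and 1.252 servings → $3.52.
Cheapest feasible corner: $2.15.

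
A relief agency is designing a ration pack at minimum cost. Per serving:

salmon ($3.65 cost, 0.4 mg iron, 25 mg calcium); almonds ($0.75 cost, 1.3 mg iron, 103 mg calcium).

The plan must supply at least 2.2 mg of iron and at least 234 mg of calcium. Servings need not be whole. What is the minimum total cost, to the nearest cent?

$1.70

This is a tiny linear program; its minimum lies at a vertex of the feasible set. List the vertices and price them.
salmon only: max(2.2/0.4, 234/25) = 9.36 servings → $34.16.
almonds only: max(2.2/1.3, 234/103) = 2.272 servings → $1.70.
salmon + almonds: the both-tight solution has a negative serving — not a feasible corner.
The minimum over all feasible corners is $1.70.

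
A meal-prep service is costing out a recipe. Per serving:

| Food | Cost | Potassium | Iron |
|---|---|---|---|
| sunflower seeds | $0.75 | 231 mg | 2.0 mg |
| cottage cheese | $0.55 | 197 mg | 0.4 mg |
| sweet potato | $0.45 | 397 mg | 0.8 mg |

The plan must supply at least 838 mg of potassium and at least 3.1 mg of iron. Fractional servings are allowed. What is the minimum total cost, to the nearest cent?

Compare the cost at each extreme point of the feasible region.
sunflower seeds only: max(838/231, 3.1/2.0) = 3.628 servings → $2.72.
cottage cheese only: max(838/197, 3.1/0.4) = 7.75 servings → $4.26.
sweet potato only: max(838/397, 3.1/0.8) = 3.875 servings → $1.74.
sunflower seeds + cottage cheese with both tight: 0.9135 servings and 3.183 servings → $2.44.
sunflower seeds + sweet potato with both tight: 0.9197 servings and 1.576 servings → $1.40.
cottage cheese + sweet potato with both targets exact would need a negative amount; discard.
The minimum over all feasible corners is $1.40.

$1.40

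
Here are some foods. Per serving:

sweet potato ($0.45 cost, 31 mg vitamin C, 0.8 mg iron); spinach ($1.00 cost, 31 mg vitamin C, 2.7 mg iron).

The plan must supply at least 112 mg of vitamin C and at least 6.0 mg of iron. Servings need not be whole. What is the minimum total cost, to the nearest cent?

Compare the cost at each extreme point of the feasible region.
sweet potato only: max(112/31, 6.0/0.8) = 7.5 servings → $3.38.
spinach only: max(112/31, 6.0/2.7) = 3.613 servings → $3.61.
sweet potato + spinach with both tight: 1.976 servings and 1.637 servings → $2.53.
So the least-cost plan costs $2.53.

$2.53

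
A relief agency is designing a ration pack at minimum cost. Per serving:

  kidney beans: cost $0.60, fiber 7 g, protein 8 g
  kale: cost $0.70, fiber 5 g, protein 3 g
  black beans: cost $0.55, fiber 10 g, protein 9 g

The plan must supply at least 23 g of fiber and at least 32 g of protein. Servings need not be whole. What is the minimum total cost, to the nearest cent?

A basic optimal solution has at most two foods positive. Try each food alone and each pair with both targets met exactly.
kidney beans only: max(23/7, 32/8) = 4 servings → $2.40.
kale only: max(23/5, 32/3) = 10.67 servings → $7.47.
black beans only: max(23/10, 32/9) = 3.556 servings → $1.96.
kidney beans + kale with both targets exact would need a negative amount; discard.
kidney beans + black beans with both targets exact would need a negative amount; discard.
kale + black beans: the both-tight solution has a negative serving — not a feasible corner.
Cheapest feasible corner: $1.96.

$1.96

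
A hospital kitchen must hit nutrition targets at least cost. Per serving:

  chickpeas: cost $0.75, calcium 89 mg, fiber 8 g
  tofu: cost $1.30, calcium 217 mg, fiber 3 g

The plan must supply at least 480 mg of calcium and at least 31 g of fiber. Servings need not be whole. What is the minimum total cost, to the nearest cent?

$3.66

The cheapest plan sits at a corner of the feasible region — with two constraints it uses at most two foods.
chickpeas only: max(480/89, 31/8) = 5.393 servings → $4.04.
tofu only: max(480/217, 31/3) = 10.33 servings → $13.43.
chickpeas + tofu with both tight: 3.599 servings and 0.7359 servings → $3.66.
Cheapest feasible corner: $3.66.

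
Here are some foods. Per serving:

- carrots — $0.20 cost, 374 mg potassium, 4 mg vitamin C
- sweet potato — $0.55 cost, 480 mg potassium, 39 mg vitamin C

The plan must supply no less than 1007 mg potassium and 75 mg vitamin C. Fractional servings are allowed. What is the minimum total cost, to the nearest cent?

$1.09

With two linear requirements the optimum uses one or two foods; enumerate the corners.
carrots only: max(1007/374, 75/4) = 18.75 servings → $3.75.
sweet potato only: max(1007/480, 75/39) = 2.098 servings → $1.15.
carrots + sweet potato with both tight: 0.2584 servings and 1.897 servings → $1.09.
Cheapest feasible corner: $1.09.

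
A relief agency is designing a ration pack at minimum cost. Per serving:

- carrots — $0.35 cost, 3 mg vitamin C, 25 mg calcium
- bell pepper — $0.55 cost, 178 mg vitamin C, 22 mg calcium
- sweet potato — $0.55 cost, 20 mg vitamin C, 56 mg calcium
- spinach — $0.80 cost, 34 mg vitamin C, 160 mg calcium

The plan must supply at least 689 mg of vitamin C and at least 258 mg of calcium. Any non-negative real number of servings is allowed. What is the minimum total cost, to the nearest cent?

An LP optimum is at a vertex; with two nutrient constraints at most two foods are used. Check each candidate.
carrots only: max(689/3, 258/25) = 229.7 servings → $80.38.
bell pepper only: max(689/178, 258/22) = 11.73 servings → $6.45.
sweet potato only: max(689/20, 258/56) = 34.45 servings → $18.95.
spinach only: max(689/34, 258/160) = 20.26 servings → $16.21.
carrots + bell pepper with both tight: 7.018 servings and 3.753 servings → $4.52.
carrots + sweet potato: the both-tight solution has a negative serving — not a feasible corner.
carrots + spinach: intersection lies outside the first quadrant.
bell pepper + sweet potato with both tight: 3.508 servings and 3.229 servings → $3.71.
bell pepper + spinach with both tight: 3.659 servings and 1.109 servings → $2.90.
sweet potato + spinach: intersection lies outside the first quadrant.
The minimum over all feasible corners is $2.90.

$2.90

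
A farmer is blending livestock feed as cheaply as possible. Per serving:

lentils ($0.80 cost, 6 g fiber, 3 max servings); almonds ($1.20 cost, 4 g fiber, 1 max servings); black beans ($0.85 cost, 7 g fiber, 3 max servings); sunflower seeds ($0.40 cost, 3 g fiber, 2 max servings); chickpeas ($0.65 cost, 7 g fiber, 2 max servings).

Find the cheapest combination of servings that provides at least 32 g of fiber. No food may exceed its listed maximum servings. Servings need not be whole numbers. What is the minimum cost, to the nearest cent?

$3.49

Cost per g of fiber: chickpeas $0.0929, black beans $0.1214, lentils $0.1333, sunflower seeds $0.1333, almonds $0.3000.
Take 2 servings of chickpeas: +14.0 g fiber for $1.30 (total $1.30, still need 18.0 g).
Take 2.571 servings of black beans: +18.0 g fiber for $2.19 (total $3.49, still need 0.0 g).
Greedy by cheapest-per-g is optimal for a single linear constraint, so the minimum cost is $3.49.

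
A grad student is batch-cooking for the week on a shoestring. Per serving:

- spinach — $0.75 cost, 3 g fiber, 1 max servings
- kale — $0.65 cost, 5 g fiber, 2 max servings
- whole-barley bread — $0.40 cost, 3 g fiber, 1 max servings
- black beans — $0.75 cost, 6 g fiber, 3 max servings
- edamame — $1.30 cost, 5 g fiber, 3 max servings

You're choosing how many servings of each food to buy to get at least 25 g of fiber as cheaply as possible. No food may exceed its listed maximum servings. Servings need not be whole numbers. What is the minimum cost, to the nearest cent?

$3.16

Cost per g of fiber: black beans $0.1250, kale $0.1300, whole-barley bread $0.1333, spinach $0.2500, edamame $0.2600.
Take 3 servings of black beans: +18.0 g fiber for $2.25 (total $2.25, still need 7.0 g).
Take 1.4 servings of kale: +7.0 g fiber for $0.91 (total $3.16, still need 0.0 g).
Filling from the cheapest source first is optimal under one linear minimum: $3.16.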